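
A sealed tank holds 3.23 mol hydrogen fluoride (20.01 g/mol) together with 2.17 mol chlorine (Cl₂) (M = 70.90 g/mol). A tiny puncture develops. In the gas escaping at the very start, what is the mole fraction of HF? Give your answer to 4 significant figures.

0.7370

Effusion rate of each component ∝ n_i/√M_i (partial pressure × 1/√M).
Mole fraction of HF in the effusate = (n_HF/√M_HF) / (n_HF/√M_HF + n_Cl₂/√M_Cl₂)
= (3.23/√20.01) / (3.23/√20.01 + 2.17/√70.90) = 0.7221/(0.7221 + 0.2577) = 0.7370.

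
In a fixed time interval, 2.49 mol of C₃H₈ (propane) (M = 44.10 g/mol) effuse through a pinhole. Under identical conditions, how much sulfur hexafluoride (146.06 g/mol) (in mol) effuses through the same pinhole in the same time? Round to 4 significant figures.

1.368 mol

Using Graham's law: rate_SF₆/rate_C₃H₈ = √(M_C₃H₈/M_SF₆) = √(44.10/146.06) = √0.3019 = 0.5495.
So the amount for SF₆ is 2.49 × 0.5495 = 1.368 mol.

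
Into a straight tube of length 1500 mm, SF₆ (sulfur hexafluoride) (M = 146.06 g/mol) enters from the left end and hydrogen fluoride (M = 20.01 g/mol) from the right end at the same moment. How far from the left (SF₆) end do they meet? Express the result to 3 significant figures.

405 mm

Graham's law gives d_SF₆/d_HF = rate_SF₆/rate_HF = √(M_HF/M_SF₆) = √(20.01/146.06) = 0.3701.
With d_SF₆ + d_HF = 1500 mm, d_HF = 1500/(1 + 0.3701) = 1095 mm.
d_SF₆ = 1500 − 1095 = 405 mm.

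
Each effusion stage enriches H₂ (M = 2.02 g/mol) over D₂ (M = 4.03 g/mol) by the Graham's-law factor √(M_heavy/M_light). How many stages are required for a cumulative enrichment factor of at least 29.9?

Per stage α = (4.03/2.02)^(1/2) = 1.99505^0.5, giving ln α = 0.3453.
Need α^N ≥ 29.9 ⇒ N ≥ ln(29.9) / ln α = 3.398 / 0.3453 = 9.84.
Rounding up, N = 10 stages.

10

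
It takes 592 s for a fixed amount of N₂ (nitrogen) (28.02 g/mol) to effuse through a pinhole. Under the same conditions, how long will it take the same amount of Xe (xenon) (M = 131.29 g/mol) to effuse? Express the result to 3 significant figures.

Using Graham's law: t_Xe/t_N₂ = √(M_Xe/M_N₂) = √(131.29/28.02) = √4.686 = 2.165.
So the time for Xe is 592 × 2.165 = 1280 s.

1280 s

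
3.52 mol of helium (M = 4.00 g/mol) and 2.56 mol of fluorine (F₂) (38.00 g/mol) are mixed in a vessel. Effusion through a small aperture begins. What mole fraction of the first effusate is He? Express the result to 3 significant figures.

0.809

Effusion rate of each component ∝ n_i/√M_i (partial pressure × 1/√M).
Mole fraction of He in the effusate = (n_He/√M_He) / (n_He/√M_He + n_F₂/√M_F₂)
= (3.52/√4.00) / (3.52/√4.00 + 2.56/√38.00) = 1.760/(1.760 + 0.4153) = 0.809.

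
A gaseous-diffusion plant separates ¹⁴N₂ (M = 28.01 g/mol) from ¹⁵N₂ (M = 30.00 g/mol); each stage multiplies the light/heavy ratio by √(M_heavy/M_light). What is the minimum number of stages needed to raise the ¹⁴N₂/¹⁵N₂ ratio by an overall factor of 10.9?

70

Per stage α = (30.00/28.01)^(1/2) = 1.07105^0.5, giving ln α = 0.03432.
Need α^N ≥ 10.9 ⇒ N ≥ ln(10.9) / ln α = 2.389 / 0.03432 = 69.61.
Minimum whole number of stages: N = 70.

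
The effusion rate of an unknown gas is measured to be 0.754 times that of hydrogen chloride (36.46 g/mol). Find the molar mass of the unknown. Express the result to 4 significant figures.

Graham's law gives rate_X/rate_HCl = √(M_HCl/M_X).
0.754 = √(36.46/M_X)
M_X = 36.46 / 0.754² = 36.46 / 0.5685 = 64.13 g/mol

64.13 g/mol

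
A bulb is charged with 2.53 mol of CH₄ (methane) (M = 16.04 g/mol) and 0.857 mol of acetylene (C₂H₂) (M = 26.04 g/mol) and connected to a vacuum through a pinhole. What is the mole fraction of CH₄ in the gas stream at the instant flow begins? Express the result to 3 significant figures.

0.790

Rate_i ∝ x_i/√M_i (Graham's law weighted by mole fraction), so the effusate composition follows n_i/√M_i.
Mole fraction of CH₄ in the effusate = (n_CH₄/√M_CH₄) / (n_CH₄/√M_CH₄ + n_C₂H₂/√M_C₂H₂)
= (2.53/√16.04) / (2.53/√16.04 + 0.857/√26.04) = 0.6317/(0.6317 + 0.1679) = 0.790.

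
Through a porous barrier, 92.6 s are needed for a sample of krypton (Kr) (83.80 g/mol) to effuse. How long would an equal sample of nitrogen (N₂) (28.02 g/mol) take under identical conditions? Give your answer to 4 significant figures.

53.55 s

Since effusion rate ∝ 1/√M, t_N₂/t_Kr = √(M_N₂/M_Kr) = √(28.02/83.80) = √0.3344 = 0.5782.
So the time for N₂ is 92.6 × 0.5782 = 53.55 s.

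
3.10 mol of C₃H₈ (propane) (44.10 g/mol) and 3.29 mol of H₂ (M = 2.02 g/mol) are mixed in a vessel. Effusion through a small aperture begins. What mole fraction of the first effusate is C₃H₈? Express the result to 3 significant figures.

The effusion rate of species i is ∝ p_i/√M_i ∝ n_i/√M_i.
So x_C₃H₈ in the escaping gas = (n_C₃H₈/√M_C₃H₈) / Σ(n_i/√M_i)
= (3.10/√44.10) / (3.10/√44.10 + 3.29/√2.02) = 0.4668/(0.4668 + 2.315) = 0.168.

0.168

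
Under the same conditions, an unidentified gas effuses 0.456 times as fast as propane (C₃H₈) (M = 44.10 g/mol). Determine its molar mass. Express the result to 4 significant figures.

212.1 g/mol

By Graham's law, rate_X/rate_C₃H₈ = √(M_C₃H₈/M_X).
0.456 = √(44.10/M_X)
M_X = 44.10 / 0.456² = 44.10 / 0.2079 = 212.1 g/mol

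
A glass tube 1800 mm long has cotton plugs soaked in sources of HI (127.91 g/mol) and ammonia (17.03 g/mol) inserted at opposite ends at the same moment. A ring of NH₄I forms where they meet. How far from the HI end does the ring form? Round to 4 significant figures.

Graham's law gives d_HI/d_NH₃ = rate_HI/rate_NH₃ = √(M_NH₃/M_HI) = √(17.03/127.91) = 0.3649.
With d_HI + d_NH₃ = 1800 mm, d_NH₃ = 1800/(1 + 0.3649) = 1319 mm.
d_HI = 1800 − 1319 = 481.2 mm.

481.2 mm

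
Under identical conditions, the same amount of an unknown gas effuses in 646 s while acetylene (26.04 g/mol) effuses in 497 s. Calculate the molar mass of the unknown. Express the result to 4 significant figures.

Using Graham's law: t_X/t_C₂H₂ = √(M_X/M_C₂H₂).
646/497 = 1.300 = √(M_X/26.04)
M_X = 26.04 × 1.300² = 26.04 × 1.689 = 43.99 g/mol

43.99 g/mol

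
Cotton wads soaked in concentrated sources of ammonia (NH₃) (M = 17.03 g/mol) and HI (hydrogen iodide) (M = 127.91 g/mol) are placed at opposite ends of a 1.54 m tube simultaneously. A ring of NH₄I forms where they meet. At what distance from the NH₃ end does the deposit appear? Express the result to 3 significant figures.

In equal time, each gas travels a distance ∝ its rate ∝ 1/√M, so d_NH₃/d_HI = √(M_HI/M_NH₃) = √(127.91/17.03) = 2.741.
With d_NH₃ + d_HI = 1.54 m, d_HI = 1.54/(1 + 2.741) = 0.4117 m.
d_NH₃ = 1.54 − 0.4117 = 1.13 m.

1.13 m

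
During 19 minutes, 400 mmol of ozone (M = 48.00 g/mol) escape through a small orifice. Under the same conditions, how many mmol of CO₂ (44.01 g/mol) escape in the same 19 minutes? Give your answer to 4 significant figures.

417.7 mmol

By Graham's law, rate_CO₂/rate_O₃ = √(M_O₃/M_CO₂) = √(48.00/44.01) = √1.091 = 1.044.
So the amount for CO₂ is 400 × 1.044 = 417.7 mmol.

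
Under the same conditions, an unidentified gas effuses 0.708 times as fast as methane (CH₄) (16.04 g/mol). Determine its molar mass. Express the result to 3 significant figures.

32.0 g/mol

By Graham's law, rate_X/rate_CH₄ = √(M_CH₄/M_X).
0.708 = √(16.04/M_X)
M_X = 16.04 / 0.708² = 16.04 / 0.5013 = 32.0 g/mol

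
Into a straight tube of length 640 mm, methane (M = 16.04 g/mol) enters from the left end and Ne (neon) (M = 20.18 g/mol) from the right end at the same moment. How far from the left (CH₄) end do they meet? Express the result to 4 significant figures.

In equal time, each gas travels a distance ∝ its rate ∝ 1/√M, so d_CH₄/d_Ne = √(M_Ne/M_CH₄) = √(20.18/16.04) = 1.122.
With d_CH₄ + d_Ne = 640 mm, d_Ne = 640/(1 + 1.122) = 301.7 mm.
d_CH₄ = 640 − 301.7 = 338.3 mm.

338.3 mm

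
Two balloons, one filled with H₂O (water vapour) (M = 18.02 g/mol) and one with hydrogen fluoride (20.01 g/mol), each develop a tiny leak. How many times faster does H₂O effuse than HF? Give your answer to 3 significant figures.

1.05

Using Graham's law: rate_H₂O/rate_HF = √(M_HF/M_H₂O) = √(20.01/18.02) = √1.110 = 1.05.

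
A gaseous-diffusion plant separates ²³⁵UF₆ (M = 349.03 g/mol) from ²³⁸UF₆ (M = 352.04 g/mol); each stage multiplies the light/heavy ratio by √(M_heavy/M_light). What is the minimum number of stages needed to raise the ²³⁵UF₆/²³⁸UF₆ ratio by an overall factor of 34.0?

Per stage α = (352.04/349.03)^(1/2) = 1.00862^0.5, giving ln α = 0.004293.
Need α^N ≥ 34.0 ⇒ N ≥ ln(34.0) / ln α = 3.526 / 0.004293 = 821.33.
So at least 822 stages are needed.

822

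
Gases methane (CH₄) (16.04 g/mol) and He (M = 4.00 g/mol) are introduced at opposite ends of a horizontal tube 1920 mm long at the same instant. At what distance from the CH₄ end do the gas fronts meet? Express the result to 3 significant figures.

639 mm

Graham's law gives d_CH₄/d_He = rate_CH₄/rate_He = √(M_He/M_CH₄) = √(4.00/16.04) = 0.4994.
With d_CH₄ + d_He = 1920 mm, d_He = 1920/(1 + 0.4994) = 1281 mm.
d_CH₄ = 1920 − 1281 = 639 mm.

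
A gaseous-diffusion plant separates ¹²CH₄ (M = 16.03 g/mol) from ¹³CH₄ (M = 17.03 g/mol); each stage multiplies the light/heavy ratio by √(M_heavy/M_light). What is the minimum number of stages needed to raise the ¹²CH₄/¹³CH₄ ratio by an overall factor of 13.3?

86

Per stage α = (17.03/16.03)^(1/2) = 1.06238^0.5, giving ln α = 0.03026.
Need α^N ≥ 13.3 ⇒ N ≥ ln(13.3) / ln α = 2.588 / 0.03026 = 85.53.
So at least 86 stages are needed.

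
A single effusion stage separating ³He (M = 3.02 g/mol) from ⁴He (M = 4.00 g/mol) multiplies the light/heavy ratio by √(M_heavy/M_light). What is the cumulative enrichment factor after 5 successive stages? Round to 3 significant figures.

After 5 stages the ratio has grown by (√(4.00/3.02))^5 = (4.00/3.02)^(5/2).
= 1.32450^(5/2) = 2.02.

2.02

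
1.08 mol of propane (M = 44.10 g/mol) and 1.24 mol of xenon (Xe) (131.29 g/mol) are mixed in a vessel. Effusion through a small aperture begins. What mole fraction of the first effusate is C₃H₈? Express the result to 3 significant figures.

The effusion rate of species i is ∝ p_i/√M_i ∝ n_i/√M_i.
x_C₃H₈(eff) = (n_C₃H₈/√M_C₃H₈) / (n_C₃H₈/√M_C₃H₈ + n_Xe/√M_Xe)
= (1.08/√44.10) / (1.08/√44.10 + 1.24/√131.29) = 0.1626/(0.1626 + 0.1082) = 0.600.

0.600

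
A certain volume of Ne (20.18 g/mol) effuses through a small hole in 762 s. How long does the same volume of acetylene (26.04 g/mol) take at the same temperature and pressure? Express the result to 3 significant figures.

By Graham's law, t_C₂H₂/t_Ne = √(M_C₂H₂/M_Ne) = √(26.04/20.18) = √1.290 = 1.136.
So the time for C₂H₂ is 762 × 1.136 = 866 s.

866 s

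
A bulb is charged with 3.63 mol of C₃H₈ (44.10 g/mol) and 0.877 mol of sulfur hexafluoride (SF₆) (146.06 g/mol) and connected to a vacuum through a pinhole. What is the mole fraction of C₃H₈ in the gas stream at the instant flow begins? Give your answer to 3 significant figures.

Rate_i ∝ x_i/√M_i (Graham's law weighted by mole fraction), so the effusate composition follows n_i/√M_i.
So x_C₃H₈ in the escaping gas = (n_C₃H₈/√M_C₃H₈) / Σ(n_i/√M_i)
= (3.63/√44.10) / (3.63/√44.10 + 0.877/√146.06) = 0.5466/(0.5466 + 0.07257) = 0.883.

0.883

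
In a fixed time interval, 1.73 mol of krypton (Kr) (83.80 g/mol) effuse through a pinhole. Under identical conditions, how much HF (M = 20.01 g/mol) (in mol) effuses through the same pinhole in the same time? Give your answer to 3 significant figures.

Since effusion rate ∝ 1/√M, rate_HF/rate_Kr = √(M_Kr/M_HF) = √(83.80/20.01) = √4.188 = 2.046.
So the amount for HF is 1.73 × 2.046 = 3.54 mol.

3.54 mol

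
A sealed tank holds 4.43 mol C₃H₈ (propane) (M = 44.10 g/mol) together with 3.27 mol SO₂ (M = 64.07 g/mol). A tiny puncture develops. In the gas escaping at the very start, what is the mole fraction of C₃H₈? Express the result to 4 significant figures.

The effusion rate of species i is ∝ p_i/√M_i ∝ n_i/√M_i.
Mole fraction of C₃H₈ in the effusate = (n_C₃H₈/√M_C₃H₈) / (n_C₃H₈/√M_C₃H₈ + n_SO₂/√M_SO₂)
= (4.43/√44.10) / (4.43/√44.10 + 3.27/√64.07) = 0.6671/(0.6671 + 0.4085) = 0.6202.

0.6202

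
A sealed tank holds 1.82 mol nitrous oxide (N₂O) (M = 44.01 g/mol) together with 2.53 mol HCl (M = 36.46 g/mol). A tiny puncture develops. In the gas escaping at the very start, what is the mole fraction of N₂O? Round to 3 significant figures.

Rate_i ∝ x_i/√M_i (Graham's law weighted by mole fraction), so the effusate composition follows n_i/√M_i.
Mole fraction of N₂O in the effusate = (n_N₂O/√M_N₂O) / (n_N₂O/√M_N₂O + n_HCl/√M_HCl)
= (1.82/√44.01) / (1.82/√44.01 + 2.53/√36.46) = 0.2743/(0.2743 + 0.4190) = 0.396.

0.396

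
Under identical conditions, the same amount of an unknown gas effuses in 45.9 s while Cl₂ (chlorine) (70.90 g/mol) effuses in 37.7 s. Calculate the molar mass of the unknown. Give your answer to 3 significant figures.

Using Graham's law: t_X/t_Cl₂ = √(M_X/M_Cl₂).
45.9/37.7 = 1.218 = √(M_X/70.90)
M_X = 70.90 × 1.218² = 70.90 × 1.482 = 105 g/mol

105 g/mol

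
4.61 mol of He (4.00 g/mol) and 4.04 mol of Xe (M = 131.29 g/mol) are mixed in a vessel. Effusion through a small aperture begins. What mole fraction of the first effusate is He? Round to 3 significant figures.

Effusion rate of each component ∝ n_i/√M_i (partial pressure × 1/√M).
x_He(eff) = (n_He/√M_He) / (n_He/√M_He + n_Xe/√M_Xe)
= (4.61/√4.00) / (4.61/√4.00 + 4.04/√131.29) = 2.305/(2.305 + 0.3526) = 0.867.

0.867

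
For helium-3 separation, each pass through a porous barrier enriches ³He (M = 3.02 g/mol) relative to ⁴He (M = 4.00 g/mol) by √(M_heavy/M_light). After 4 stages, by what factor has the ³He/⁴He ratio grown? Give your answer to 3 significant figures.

The single-stage factor is √(M_heavy/M_light), so 4 stages give [√(4.00/3.02)]^4 = (4.00/3.02)^(4/2).
= 1.32450^2 = 1.75.

1.75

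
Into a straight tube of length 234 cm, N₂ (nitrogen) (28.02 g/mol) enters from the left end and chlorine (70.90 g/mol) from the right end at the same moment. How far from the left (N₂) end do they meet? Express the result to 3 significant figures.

The fronts meet when d_N₂ + d_Cl₂ = L with d_N₂/d_Cl₂ = √(M_Cl₂/M_N₂) (Graham's law). Here √(M_Cl₂/M_N₂) = √(70.90/28.02) = 1.591.
With d_N₂ + d_Cl₂ = 234 cm, d_Cl₂ = 234/(1 + 1.591) = 90.32 cm.
d_N₂ = 234 − 90.32 = 144 cm.

144 cm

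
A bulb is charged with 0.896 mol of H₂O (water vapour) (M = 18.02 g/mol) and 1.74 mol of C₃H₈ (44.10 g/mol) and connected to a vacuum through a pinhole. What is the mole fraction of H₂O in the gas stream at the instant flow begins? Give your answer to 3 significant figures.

0.446

Each component's effusion rate ∝ (its partial pressure)·(1/√M) ∝ n_i/√M_i.
x_H₂O(eff) = (n_H₂O/√M_H₂O) / (n_H₂O/√M_H₂O + n_C₃H₈/√M_C₃H₈)
= (0.896/√18.02) / (0.896/√18.02 + 1.74/√44.10) = 0.2111/(0.2111 + 0.2620) = 0.446.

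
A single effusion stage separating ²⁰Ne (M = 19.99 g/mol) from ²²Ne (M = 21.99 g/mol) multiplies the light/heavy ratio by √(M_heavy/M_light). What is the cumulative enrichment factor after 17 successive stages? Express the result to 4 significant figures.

The single-stage factor is √(M_heavy/M_light), so 17 stages give [√(21.99/19.99)]^17 = (21.99/19.99)^(17/2).
= 1.10005^(17/2) = 2.249.

2.249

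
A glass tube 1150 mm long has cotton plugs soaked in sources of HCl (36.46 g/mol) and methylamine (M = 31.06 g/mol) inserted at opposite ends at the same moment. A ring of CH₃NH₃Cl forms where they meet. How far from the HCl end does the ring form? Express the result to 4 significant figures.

The fronts meet when d_HCl + d_CH₃NH₂ = L with d_HCl/d_CH₃NH₂ = √(M_CH₃NH₂/M_HCl) (Graham's law). Here √(M_CH₃NH₂/M_HCl) = √(31.06/36.46) = 0.9230.
With d_HCl + d_CH₃NH₂ = 1150 mm, d_CH₃NH₂ = 1150/(1 + 0.9230) = 598.0 mm.
d_HCl = 1150 − 598.0 = 552.0 mm.

552.0 mm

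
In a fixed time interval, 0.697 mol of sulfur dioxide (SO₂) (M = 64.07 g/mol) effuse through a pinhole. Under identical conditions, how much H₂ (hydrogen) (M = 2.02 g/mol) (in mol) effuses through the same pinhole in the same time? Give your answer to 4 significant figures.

Using Graham's law: rate_H₂/rate_SO₂ = √(M_SO₂/M_H₂) = √(64.07/2.02) = √31.72 = 5.632.
So the amount for H₂ is 0.697 × 5.632 = 3.925 mol.

3.925 mol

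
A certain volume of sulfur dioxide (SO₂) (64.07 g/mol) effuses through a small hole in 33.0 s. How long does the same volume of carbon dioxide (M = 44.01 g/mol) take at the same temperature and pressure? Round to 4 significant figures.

27.35 s

By Graham's law, t_CO₂/t_SO₂ = √(M_CO₂/M_SO₂) = √(44.01/64.07) = √0.6869 = 0.8288.
So the time for CO₂ is 33.0 × 0.8288 = 27.35 s.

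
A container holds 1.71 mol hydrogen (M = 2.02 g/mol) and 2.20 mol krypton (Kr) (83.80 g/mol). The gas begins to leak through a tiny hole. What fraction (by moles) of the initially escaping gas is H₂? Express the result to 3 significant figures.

Rate_i ∝ x_i/√M_i (Graham's law weighted by mole fraction), so the effusate composition follows n_i/√M_i.
Mole fraction of H₂ in the effusate = (n_H₂/√M_H₂) / (n_H₂/√M_H₂ + n_Kr/√M_Kr)
= (1.71/√2.02) / (1.71/√2.02 + 2.20/√83.80) = 1.203/(1.203 + 0.2403) = 0.834.

0.834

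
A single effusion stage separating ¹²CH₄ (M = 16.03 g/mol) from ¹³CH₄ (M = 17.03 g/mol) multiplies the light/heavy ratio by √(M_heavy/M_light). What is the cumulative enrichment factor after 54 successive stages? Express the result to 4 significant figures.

5.124

The single-stage factor is √(M_heavy/M_light), so 54 stages give [√(17.03/16.03)]^54 = (17.03/16.03)^(54/2).
= 1.06238^27 = 5.124.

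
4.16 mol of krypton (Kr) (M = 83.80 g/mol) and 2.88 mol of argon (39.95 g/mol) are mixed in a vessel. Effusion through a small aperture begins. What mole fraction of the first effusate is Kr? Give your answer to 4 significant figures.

Rate_i ∝ x_i/√M_i (Graham's law weighted by mole fraction), so the effusate composition follows n_i/√M_i.
Mole fraction of Kr in the effusate = (n_Kr/√M_Kr) / (n_Kr/√M_Kr + n_Ar/√M_Ar)
= (4.16/√83.80) / (4.16/√83.80 + 2.88/√39.95) = 0.4544/(0.4544 + 0.4557) = 0.4993.

0.4993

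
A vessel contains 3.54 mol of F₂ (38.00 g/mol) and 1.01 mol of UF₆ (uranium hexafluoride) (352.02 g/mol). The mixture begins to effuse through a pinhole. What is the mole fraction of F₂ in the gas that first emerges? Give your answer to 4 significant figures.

0.9143

Rate_i ∝ x_i/√M_i (Graham's law weighted by mole fraction), so the effusate composition follows n_i/√M_i.
x_F₂(eff) = (n_F₂/√M_F₂) / (n_F₂/√M_F₂ + n_UF₆/√M_UF₆)
= (3.54/√38.00) / (3.54/√38.00 + 1.01/√352.02) = 0.5743/(0.5743 + 0.05383) = 0.9143.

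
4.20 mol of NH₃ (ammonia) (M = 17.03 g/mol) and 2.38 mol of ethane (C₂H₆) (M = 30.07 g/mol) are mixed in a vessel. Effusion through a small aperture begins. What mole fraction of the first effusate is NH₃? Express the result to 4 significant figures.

0.7010

Rate_i ∝ x_i/√M_i (Graham's law weighted by mole fraction), so the effusate composition follows n_i/√M_i.
Mole fraction of NH₃ in the effusate = (n_NH₃/√M_NH₃) / (n_NH₃/√M_NH₃ + n_C₂H₆/√M_C₂H₆)
= (4.20/√17.03) / (4.20/√17.03 + 2.38/√30.07) = 1.018/(1.018 + 0.4340) = 0.7010.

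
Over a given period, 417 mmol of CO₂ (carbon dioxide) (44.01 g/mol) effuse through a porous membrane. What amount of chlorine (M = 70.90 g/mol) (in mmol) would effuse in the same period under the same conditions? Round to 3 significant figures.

Since effusion rate ∝ 1/√M, rate_Cl₂/rate_CO₂ = √(M_CO₂/M_Cl₂) = √(44.01/70.90) = √0.6207 = 0.7879.
So the amount for Cl₂ is 417 × 0.7879 = 329 mmol.

329 mmol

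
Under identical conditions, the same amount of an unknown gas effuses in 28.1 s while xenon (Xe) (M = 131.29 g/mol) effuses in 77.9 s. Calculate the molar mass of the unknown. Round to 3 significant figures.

17.1 g/mol

Since effusion rate ∝ 1/√M, t_X/t_Xe = √(M_X/M_Xe).
28.1/77.9 = 0.3607 = √(M_X/131.29)
M_X = 131.29 × 0.3607² = 131.29 × 0.1301 = 17.1 g/mol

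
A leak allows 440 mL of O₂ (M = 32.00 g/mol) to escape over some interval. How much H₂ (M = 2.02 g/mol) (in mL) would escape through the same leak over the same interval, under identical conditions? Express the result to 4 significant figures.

Using Graham's law: rate_H₂/rate_O₂ = √(M_O₂/M_H₂) = √(32.00/2.02) = √15.84 = 3.980.
So the volume for H₂ is 440 × 3.980 = 1751 mL.

1751 mL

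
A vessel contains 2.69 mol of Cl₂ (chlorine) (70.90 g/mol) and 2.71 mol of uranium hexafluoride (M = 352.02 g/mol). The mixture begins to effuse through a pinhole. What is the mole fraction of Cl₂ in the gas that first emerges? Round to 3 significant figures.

0.689

Rate_i ∝ x_i/√M_i (Graham's law weighted by mole fraction), so the effusate composition follows n_i/√M_i.
x_Cl₂(eff) = (n_Cl₂/√M_Cl₂) / (n_Cl₂/√M_Cl₂ + n_UF₆/√M_UF₆)
= (2.69/√70.90) / (2.69/√70.90 + 2.71/√352.02) = 0.3195/(0.3195 + 0.1444) = 0.689.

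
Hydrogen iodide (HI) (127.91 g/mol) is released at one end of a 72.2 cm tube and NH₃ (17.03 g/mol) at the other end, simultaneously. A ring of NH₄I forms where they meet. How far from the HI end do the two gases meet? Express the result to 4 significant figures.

Graham's law gives d_HI/d_NH₃ = rate_HI/rate_NH₃ = √(M_NH₃/M_HI) = √(17.03/127.91) = 0.3649.
With d_HI + d_NH₃ = 72.2 cm, d_NH₃ = 72.2/(1 + 0.3649) = 52.90 cm.
d_HI = 72.2 − 52.90 = 19.30 cm.

19.30 cm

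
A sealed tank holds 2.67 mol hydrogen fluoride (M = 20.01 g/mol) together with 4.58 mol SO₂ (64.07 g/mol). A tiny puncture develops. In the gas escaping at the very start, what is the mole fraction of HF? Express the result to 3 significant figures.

0.511

Effusion rate of each component ∝ n_i/√M_i (partial pressure × 1/√M).
So x_HF in the escaping gas = (n_HF/√M_HF) / Σ(n_i/√M_i)
= (2.67/√20.01) / (2.67/√20.01 + 4.58/√64.07) = 0.5969/(0.5969 + 0.5722) = 0.511.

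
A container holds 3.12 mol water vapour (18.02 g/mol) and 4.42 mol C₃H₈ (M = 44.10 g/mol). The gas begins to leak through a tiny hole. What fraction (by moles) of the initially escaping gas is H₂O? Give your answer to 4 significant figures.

Rate_i ∝ x_i/√M_i (Graham's law weighted by mole fraction), so the effusate composition follows n_i/√M_i.
x_H₂O(eff) = (n_H₂O/√M_H₂O) / (n_H₂O/√M_H₂O + n_C₃H₈/√M_C₃H₈)
= (3.12/√18.02) / (3.12/√18.02 + 4.42/√44.10) = 0.7350/(0.7350 + 0.6656) = 0.5248.

0.5248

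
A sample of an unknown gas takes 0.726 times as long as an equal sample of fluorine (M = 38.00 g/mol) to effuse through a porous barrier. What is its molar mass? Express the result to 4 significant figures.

20.03 g/mol

Graham's law gives t_X/t_F₂ = √(M_X/M_F₂).
0.726 = √(M_X/38.00)
M_X = 38.00 × 0.726² = 38.00 × 0.5271 = 20.03 g/mol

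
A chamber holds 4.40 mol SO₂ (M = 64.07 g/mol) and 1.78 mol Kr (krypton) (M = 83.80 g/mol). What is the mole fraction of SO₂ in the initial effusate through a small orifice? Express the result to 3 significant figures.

0.739

The effusion rate of species i is ∝ p_i/√M_i ∝ n_i/√M_i.
x_SO₂(eff) = (n_SO₂/√M_SO₂) / (n_SO₂/√M_SO₂ + n_Kr/√M_Kr)
= (4.40/√64.07) / (4.40/√64.07 + 1.78/√83.80) = 0.5497/(0.5497 + 0.1944) = 0.739.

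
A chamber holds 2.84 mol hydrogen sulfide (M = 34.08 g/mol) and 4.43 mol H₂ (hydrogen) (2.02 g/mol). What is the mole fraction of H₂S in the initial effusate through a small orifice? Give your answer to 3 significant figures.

Effusion rate of each component ∝ n_i/√M_i (partial pressure × 1/√M).
Mole fraction of H₂S in the effusate = (n_H₂S/√M_H₂S) / (n_H₂S/√M_H₂S + n_H₂/√M_H₂)
= (2.84/√34.08) / (2.84/√34.08 + 4.43/√2.02) = 0.4865/(0.4865 + 3.117) = 0.135.

0.135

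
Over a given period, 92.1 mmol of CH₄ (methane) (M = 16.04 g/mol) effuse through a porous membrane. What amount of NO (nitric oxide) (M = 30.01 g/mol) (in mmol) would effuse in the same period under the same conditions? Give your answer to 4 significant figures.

From Graham's law, rate_NO/rate_CH₄ = √(M_CH₄/M_NO) = √(16.04/30.01) = √0.5345 = 0.7311.
So the amount for NO is 92.1 × 0.7311 = 67.33 mmol.

67.33 mmol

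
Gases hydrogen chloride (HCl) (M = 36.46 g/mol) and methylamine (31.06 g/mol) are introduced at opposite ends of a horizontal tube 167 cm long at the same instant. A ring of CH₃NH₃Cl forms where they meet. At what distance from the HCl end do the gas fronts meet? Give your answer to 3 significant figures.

80.2 cm

The fronts meet when d_HCl + d_CH₃NH₂ = L with d_HCl/d_CH₃NH₂ = √(M_CH₃NH₂/M_HCl) (Graham's law). Here √(M_CH₃NH₂/M_HCl) = √(31.06/36.46) = 0.9230.
With d_HCl + d_CH₃NH₂ = 167 cm, d_CH₃NH₂ = 167/(1 + 0.9230) = 86.84 cm.
d_HCl = 167 − 86.84 = 80.2 cm.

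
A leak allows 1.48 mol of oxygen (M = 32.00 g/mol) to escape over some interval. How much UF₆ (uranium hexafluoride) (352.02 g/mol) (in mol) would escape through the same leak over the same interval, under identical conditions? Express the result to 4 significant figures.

0.4462 mol

Since effusion rate ∝ 1/√M, rate_UF₆/rate_O₂ = √(M_O₂/M_UF₆) = √(32.00/352.02) = √0.09090 = 0.3015.
So the amount for UF₆ is 1.48 × 0.3015 = 0.4462 mol.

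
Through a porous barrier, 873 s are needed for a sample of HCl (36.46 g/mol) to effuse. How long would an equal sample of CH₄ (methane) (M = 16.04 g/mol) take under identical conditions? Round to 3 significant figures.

579 s

Since effusion rate ∝ 1/√M, t_CH₄/t_HCl = √(M_CH₄/M_HCl) = √(16.04/36.46) = √0.4399 = 0.6633.
So the time for CH₄ is 873 × 0.6633 = 579 s.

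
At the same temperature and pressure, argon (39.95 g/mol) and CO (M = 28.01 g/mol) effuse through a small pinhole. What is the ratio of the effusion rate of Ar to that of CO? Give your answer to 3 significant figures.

Graham's law gives rate_Ar/rate_CO = √(M_CO/M_Ar) = √(28.01/39.95) = √0.7011 = 0.837.

0.837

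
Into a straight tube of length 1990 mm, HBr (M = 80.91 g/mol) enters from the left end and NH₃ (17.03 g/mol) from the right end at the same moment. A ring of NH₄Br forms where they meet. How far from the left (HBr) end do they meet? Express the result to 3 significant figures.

626 mm

Graham's law gives d_HBr/d_NH₃ = rate_HBr/rate_NH₃ = √(M_NH₃/M_HBr) = √(17.03/80.91) = 0.4588.
With d_HBr + d_NH₃ = 1990 mm, d_NH₃ = 1990/(1 + 0.4588) = 1364 mm.
d_HBr = 1990 − 1364 = 626 mm.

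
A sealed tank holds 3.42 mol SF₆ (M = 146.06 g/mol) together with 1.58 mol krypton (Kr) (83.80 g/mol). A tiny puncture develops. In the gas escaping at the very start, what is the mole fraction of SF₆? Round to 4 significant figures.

0.6211

Effusion rate of each component ∝ n_i/√M_i (partial pressure × 1/√M).
Mole fraction of SF₆ in the effusate = (n_SF₆/√M_SF₆) / (n_SF₆/√M_SF₆ + n_Kr/√M_Kr)
= (3.42/√146.06) / (3.42/√146.06 + 1.58/√83.80) = 0.2830/(0.2830 + 0.1726) = 0.6211.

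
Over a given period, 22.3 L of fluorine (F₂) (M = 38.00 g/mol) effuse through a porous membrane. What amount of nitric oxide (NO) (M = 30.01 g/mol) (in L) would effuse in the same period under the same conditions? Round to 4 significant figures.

25.09 L

Since effusion rate ∝ 1/√M, rate_NO/rate_F₂ = √(M_F₂/M_NO) = √(38.00/30.01) = √1.266 = 1.125.
So the volume for NO is 22.3 × 1.125 = 25.09 L.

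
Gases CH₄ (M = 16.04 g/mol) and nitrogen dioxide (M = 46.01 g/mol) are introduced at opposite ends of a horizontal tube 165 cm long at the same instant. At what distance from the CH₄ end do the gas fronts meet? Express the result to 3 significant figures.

104 cm

In equal time, each gas travels a distance ∝ its rate ∝ 1/√M, so d_CH₄/d_NO₂ = √(M_NO₂/M_CH₄) = √(46.01/16.04) = 1.694.
With d_CH₄ + d_NO₂ = 165 cm, d_NO₂ = 165/(1 + 1.694) = 61.26 cm.
d_CH₄ = 165 − 61.26 = 104 cm.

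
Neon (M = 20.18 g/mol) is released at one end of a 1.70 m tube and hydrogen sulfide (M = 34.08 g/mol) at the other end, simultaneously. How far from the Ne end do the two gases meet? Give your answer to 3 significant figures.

Distances travelled in equal time are proportional to diffusion rates, so d_Ne/d_H₂S = √(M_H₂S/M_Ne) = √(34.08/20.18) = 1.300.
With d_Ne + d_H₂S = 1.70 m, d_H₂S = 1.70/(1 + 1.300) = 0.7393 m.
d_Ne = 1.70 − 0.7393 = 0.961 m.

0.961 m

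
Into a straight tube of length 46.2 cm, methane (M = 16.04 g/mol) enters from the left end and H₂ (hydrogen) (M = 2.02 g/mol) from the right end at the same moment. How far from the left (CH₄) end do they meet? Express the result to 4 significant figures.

12.10 cm

Graham's law gives d_CH₄/d_H₂ = rate_CH₄/rate_H₂ = √(M_H₂/M_CH₄) = √(2.02/16.04) = 0.3549.
With d_CH₄ + d_H₂ = 46.2 cm, d_H₂ = 46.2/(1 + 0.3549) = 34.10 cm.
d_CH₄ = 46.2 − 34.10 = 12.10 cm.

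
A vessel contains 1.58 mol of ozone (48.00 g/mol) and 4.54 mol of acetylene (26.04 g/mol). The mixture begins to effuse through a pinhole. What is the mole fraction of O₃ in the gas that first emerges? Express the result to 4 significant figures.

Each component's effusion rate ∝ (its partial pressure)·(1/√M) ∝ n_i/√M_i.
So x_O₃ in the escaping gas = (n_O₃/√M_O₃) / Σ(n_i/√M_i)
= (1.58/√48.00) / (1.58/√48.00 + 4.54/√26.04) = 0.2281/(0.2281 + 0.8897) = 0.2040.

0.2040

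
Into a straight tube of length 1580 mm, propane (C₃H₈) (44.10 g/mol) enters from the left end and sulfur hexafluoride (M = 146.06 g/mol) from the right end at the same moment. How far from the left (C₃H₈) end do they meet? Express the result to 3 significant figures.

1020 mm

Distances travelled in equal time are proportional to diffusion rates, so d_C₃H₈/d_SF₆ = √(M_SF₆/M_C₃H₈) = √(146.06/44.10) = 1.820.
With d_C₃H₈ + d_SF₆ = 1580 mm, d_SF₆ = 1580/(1 + 1.820) = 560.3 mm.
d_C₃H₈ = 1580 − 560.3 = 1020 mm.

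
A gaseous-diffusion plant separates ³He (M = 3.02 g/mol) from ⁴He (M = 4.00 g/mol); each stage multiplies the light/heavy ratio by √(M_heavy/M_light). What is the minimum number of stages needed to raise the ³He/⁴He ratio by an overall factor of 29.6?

With α = √(4.00/3.02) per stage, ln α = ½ ln(1.32450) = 0.1405.
Need α^N ≥ 29.6 ⇒ N ≥ ln(29.6) / ln α = 3.388 / 0.1405 = 24.11.
Minimum whole number of stages: N = 25.

25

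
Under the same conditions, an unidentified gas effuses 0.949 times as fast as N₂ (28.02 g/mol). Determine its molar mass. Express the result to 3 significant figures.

31.1 g/mol

Using Graham's law: rate_X/rate_N₂ = √(M_N₂/M_X).
0.949 = √(28.02/M_X)
M_X = 28.02 / 0.949² = 28.02 / 0.9006 = 31.1 g/mol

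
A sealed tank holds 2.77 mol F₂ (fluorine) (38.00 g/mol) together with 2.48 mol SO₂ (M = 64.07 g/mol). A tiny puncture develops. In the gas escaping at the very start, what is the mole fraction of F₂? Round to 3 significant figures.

0.592

Effusion rate of each component ∝ n_i/√M_i (partial pressure × 1/√M).
x_F₂(eff) = (n_F₂/√M_F₂) / (n_F₂/√M_F₂ + n_SO₂/√M_SO₂)
= (2.77/√38.00) / (2.77/√38.00 + 2.48/√64.07) = 0.4494/(0.4494 + 0.3098) = 0.592.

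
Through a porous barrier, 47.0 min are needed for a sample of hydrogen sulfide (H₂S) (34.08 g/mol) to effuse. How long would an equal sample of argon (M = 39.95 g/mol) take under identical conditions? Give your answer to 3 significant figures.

Graham's law gives t_Ar/t_H₂S = √(M_Ar/M_H₂S) = √(39.95/34.08) = √1.172 = 1.083.
So the time for Ar is 47.0 × 1.083 = 50.9 min.

50.9 min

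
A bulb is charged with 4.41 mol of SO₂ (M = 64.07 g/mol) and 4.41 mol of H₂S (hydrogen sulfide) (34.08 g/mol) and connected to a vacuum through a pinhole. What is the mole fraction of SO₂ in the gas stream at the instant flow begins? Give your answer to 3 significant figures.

The effusion rate of species i is ∝ p_i/√M_i ∝ n_i/√M_i.
Mole fraction of SO₂ in the effusate = (n_SO₂/√M_SO₂) / (n_SO₂/√M_SO₂ + n_H₂S/√M_H₂S)
= (4.41/√64.07) / (4.41/√64.07 + 4.41/√34.08) = 0.5509/(0.5509 + 0.7554) = 0.422.

0.422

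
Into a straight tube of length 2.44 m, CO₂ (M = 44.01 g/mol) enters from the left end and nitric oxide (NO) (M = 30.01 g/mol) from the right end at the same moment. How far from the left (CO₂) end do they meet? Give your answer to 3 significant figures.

1.10 m

In equal time, each gas travels a distance ∝ its rate ∝ 1/√M, so d_CO₂/d_NO = √(M_NO/M_CO₂) = √(30.01/44.01) = 0.8258.
With d_CO₂ + d_NO = 2.44 m, d_NO = 2.44/(1 + 0.8258) = 1.336 m.
d_CO₂ = 2.44 − 1.336 = 1.10 m.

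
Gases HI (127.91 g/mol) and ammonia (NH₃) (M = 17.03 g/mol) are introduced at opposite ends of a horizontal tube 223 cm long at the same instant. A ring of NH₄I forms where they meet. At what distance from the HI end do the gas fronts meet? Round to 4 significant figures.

59.62 cm

Graham's law gives d_HI/d_NH₃ = rate_HI/rate_NH₃ = √(M_NH₃/M_HI) = √(17.03/127.91) = 0.3649.
With d_HI + d_NH₃ = 223 cm, d_NH₃ = 223/(1 + 0.3649) = 163.4 cm.
d_HI = 223 − 163.4 = 59.62 cm.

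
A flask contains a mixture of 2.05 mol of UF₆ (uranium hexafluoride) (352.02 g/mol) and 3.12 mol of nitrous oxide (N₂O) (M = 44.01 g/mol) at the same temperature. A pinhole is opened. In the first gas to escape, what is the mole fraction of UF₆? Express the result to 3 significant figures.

0.189

The effusion rate of species i is ∝ p_i/√M_i ∝ n_i/√M_i.
So x_UF₆ in the escaping gas = (n_UF₆/√M_UF₆) / Σ(n_i/√M_i)
= (2.05/√352.02) / (2.05/√352.02 + 3.12/√44.01) = 0.1093/(0.1093 + 0.4703) = 0.189.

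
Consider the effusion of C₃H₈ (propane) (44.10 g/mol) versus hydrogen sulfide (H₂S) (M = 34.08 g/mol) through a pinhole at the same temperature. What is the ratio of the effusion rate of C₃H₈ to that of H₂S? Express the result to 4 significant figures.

0.8791

Graham's law gives rate_C₃H₈/rate_H₂S = √(M_H₂S/M_C₃H₈) = √(34.08/44.10) = √0.7728 = 0.8791.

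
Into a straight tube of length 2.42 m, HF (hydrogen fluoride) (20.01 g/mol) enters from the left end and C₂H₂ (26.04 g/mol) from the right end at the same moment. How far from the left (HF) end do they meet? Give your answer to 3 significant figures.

The fronts meet when d_HF + d_C₂H₂ = L with d_HF/d_C₂H₂ = √(M_C₂H₂/M_HF) (Graham's law). Here √(M_C₂H₂/M_HF) = √(26.04/20.01) = 1.141.
With d_HF + d_C₂H₂ = 2.42 m, d_C₂H₂ = 2.42/(1 + 1.141) = 1.130 m.
d_HF = 2.42 − 1.130 = 1.29 m.

1.29 m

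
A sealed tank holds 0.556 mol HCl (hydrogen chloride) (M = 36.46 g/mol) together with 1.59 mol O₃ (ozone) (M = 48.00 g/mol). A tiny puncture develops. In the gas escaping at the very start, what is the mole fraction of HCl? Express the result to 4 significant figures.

0.2863

Each component's effusion rate ∝ (its partial pressure)·(1/√M) ∝ n_i/√M_i.
So x_HCl in the escaping gas = (n_HCl/√M_HCl) / Σ(n_i/√M_i)
= (0.556/√36.46) / (0.556/√36.46 + 1.59/√48.00) = 0.09208/(0.09208 + 0.2295) = 0.2863.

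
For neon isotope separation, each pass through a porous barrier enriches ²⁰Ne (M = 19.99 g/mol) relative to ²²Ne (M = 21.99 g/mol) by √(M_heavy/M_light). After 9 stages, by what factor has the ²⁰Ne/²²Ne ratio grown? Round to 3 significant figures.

Overall factor = α^9 with α = √(21.99/19.99), i.e. (21.99/19.99)^(9/2).
= 1.10005^(9/2) = 1.54.

1.54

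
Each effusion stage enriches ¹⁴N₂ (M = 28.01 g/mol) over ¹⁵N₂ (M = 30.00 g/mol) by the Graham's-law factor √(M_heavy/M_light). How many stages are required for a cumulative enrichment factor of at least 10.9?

70

With α = √(30.00/28.01) per stage, ln α = ½ ln(1.07105) = 0.03432.
Need α^N ≥ 10.9 ⇒ N ≥ ln(10.9) / ln α = 2.389 / 0.03432 = 69.61.
Rounding up, N = 70 stages.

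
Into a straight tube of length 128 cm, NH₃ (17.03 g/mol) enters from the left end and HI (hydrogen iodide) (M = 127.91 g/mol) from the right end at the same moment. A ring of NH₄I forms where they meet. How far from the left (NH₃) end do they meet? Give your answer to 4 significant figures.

93.78 cm

In equal time, each gas travels a distance ∝ its rate ∝ 1/√M, so d_NH₃/d_HI = √(M_HI/M_NH₃) = √(127.91/17.03) = 2.741.
With d_NH₃ + d_HI = 128 cm, d_HI = 128/(1 + 2.741) = 34.22 cm.
d_NH₃ = 128 − 34.22 = 93.78 cm.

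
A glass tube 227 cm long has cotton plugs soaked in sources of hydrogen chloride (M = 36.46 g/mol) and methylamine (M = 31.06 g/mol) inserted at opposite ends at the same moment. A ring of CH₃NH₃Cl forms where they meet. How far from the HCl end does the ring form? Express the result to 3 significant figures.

109 cm

Distances travelled in equal time are proportional to diffusion rates, so d_HCl/d_CH₃NH₂ = √(M_CH₃NH₂/M_HCl) = √(31.06/36.46) = 0.9230.
With d_HCl + d_CH₃NH₂ = 227 cm, d_CH₃NH₂ = 227/(1 + 0.9230) = 118.0 cm.
d_HCl = 227 − 118.0 = 109 cm.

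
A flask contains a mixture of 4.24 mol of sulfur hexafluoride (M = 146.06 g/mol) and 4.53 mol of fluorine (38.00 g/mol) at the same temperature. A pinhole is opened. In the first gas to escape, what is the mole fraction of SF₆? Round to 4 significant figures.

The effusion rate of species i is ∝ p_i/√M_i ∝ n_i/√M_i.
x_SF₆(eff) = (n_SF₆/√M_SF₆) / (n_SF₆/√M_SF₆ + n_F₂/√M_F₂)
= (4.24/√146.06) / (4.24/√146.06 + 4.53/√38.00) = 0.3508/(0.3508 + 0.7349) = 0.3231.

0.3231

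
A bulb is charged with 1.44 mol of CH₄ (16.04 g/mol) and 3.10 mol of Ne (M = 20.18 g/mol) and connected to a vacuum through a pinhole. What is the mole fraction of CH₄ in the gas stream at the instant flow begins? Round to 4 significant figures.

Effusion rate of each component ∝ n_i/√M_i (partial pressure × 1/√M).
Mole fraction of CH₄ in the effusate = (n_CH₄/√M_CH₄) / (n_CH₄/√M_CH₄ + n_Ne/√M_Ne)
= (1.44/√16.04) / (1.44/√16.04 + 3.10/√20.18) = 0.3596/(0.3596 + 0.6901) = 0.3425.

0.3425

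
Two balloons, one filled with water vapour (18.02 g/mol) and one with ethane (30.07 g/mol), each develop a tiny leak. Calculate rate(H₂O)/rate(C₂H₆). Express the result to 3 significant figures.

Since effusion rate ∝ 1/√M, rate_H₂O/rate_C₂H₆ = √(M_C₂H₆/M_H₂O) = √(30.07/18.02) = √1.669 = 1.29.

1.29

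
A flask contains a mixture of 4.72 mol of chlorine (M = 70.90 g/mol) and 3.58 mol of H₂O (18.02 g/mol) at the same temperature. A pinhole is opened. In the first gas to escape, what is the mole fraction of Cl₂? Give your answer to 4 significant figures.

0.3993

Effusion rate of each component ∝ n_i/√M_i (partial pressure × 1/√M).
So x_Cl₂ in the escaping gas = (n_Cl₂/√M_Cl₂) / Σ(n_i/√M_i)
= (4.72/√70.90) / (4.72/√70.90 + 3.58/√18.02) = 0.5606/(0.5606 + 0.8433) = 0.3993.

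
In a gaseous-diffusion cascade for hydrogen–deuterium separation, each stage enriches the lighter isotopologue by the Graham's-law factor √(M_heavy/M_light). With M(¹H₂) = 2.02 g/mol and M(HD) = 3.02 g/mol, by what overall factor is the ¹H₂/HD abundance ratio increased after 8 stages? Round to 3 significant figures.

5.00

The single-stage factor is √(M_heavy/M_light), so 8 stages give [√(3.02/2.02)]^8 = (3.02/2.02)^(8/2).
= 1.49505^4 = 5.00.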